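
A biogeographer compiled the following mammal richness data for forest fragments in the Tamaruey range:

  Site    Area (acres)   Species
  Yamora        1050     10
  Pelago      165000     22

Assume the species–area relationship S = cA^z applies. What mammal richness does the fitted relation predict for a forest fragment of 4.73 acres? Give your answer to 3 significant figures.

4.31

z = ln(22/10) / ln(165000/1050) = 0.7885 / 5.0572 = 0.1559
c = 10 / 1050^0.1559 = 10 / 2.958 = 3.38
S₃ = 3.38 × 4.73^0.1559 = 3.38 × 1.274 ≈ 4.307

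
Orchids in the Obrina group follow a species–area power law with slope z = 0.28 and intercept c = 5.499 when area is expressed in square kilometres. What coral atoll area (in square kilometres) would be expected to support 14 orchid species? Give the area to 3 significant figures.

28.1 square kilometres

14 = 5.499 × A^0.28  ⇒  A^0.28 = 14/5.499 = 2.546
ln A = ln(2.546) / 0.28 = 0.9345 / 0.28 = 3.3375
A = e^3.3375 ≈ 28.15 square kilometres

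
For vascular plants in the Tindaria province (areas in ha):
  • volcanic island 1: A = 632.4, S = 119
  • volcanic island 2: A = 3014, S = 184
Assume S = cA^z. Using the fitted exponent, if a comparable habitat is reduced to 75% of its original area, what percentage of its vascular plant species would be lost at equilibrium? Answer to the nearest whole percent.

z = ln(184/119) / ln(3014/632.4) = 0.4358 / 1.5615 = 0.2791
S_new/S_old = (A_new/A_old)^z = 0.75^0.2791 = exp(0.2791 × -0.2877) = 0.9228
Fraction lost = 1 − 0.9228 = 0.07715

8%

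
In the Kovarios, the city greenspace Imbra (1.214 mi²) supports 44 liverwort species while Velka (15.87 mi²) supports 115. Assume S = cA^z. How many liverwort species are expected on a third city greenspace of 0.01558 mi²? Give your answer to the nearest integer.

9

z = ln(115/44) / ln(15.87/1.214) = 0.9607 / 2.5705 = 0.3738
c = 44 / 1.214^0.3738 = 44 / 1.075 = 40.92
S₃ = 40.92 × 0.01558^0.3738 = 40.92 × 0.2111 ≈ 8.638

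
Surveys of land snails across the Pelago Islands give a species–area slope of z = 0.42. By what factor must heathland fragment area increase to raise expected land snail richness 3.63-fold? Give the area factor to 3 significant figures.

21.5

(A₂/A₁)^0.42 = 3.63, so A₂/A₁ = 3.63^(1/0.42) = 3.63^2.381
ln(A₂/A₁) = ln 3.63 / 0.42 = 1.2892 / 0.42 = 3.0696
A₂/A₁ = e^3.0696 ≈ 21.53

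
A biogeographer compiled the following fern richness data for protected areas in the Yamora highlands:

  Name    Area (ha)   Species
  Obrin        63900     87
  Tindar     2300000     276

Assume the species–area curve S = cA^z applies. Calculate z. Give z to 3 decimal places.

Taking logs: ln S = ln c + z ln A, so z = (ln S₂ − ln S₁)/(ln A₂ − ln A₁).
z = ln(276/87) / ln(2300000/63900) = ln(3.172) / ln(35.99) = 1.1545 / 3.5833 = 0.3222

0.322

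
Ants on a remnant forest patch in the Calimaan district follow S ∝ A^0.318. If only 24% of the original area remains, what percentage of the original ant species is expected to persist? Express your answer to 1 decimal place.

63.5%

S_new/S_old = (A_new/A_old)^z = 0.24^0.318
= exp(0.318 × ln 0.24) = exp(0.318 × -1.4271) = exp(-0.4538) ≈ 0.6352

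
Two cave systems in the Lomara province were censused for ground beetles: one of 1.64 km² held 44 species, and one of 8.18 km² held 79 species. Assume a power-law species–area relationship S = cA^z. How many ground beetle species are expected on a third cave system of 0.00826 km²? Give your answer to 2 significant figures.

6.4

z = ln(79/44) / ln(8.18/1.64) = 0.5853 / 1.6070 = 0.3642
c = 44 / 1.64^0.3642 = 44 / 1.197 = 36.75
S₃ = 36.75 × 0.00826^0.3642 = 36.75 × 0.1743 ≈ 6.406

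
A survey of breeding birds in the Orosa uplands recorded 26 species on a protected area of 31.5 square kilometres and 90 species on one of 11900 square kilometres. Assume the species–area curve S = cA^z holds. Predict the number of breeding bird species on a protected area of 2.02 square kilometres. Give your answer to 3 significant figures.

14.6

z = ln(90/26) / ln(11900/31.5) = 1.2417 / 5.9343 = 0.2092
c = 26 / 31.5^0.2092 = 26 / 2.058 = 12.63
S₃ = 12.63 × 2.02^0.2092 = 12.63 × 1.158 ≈ 14.63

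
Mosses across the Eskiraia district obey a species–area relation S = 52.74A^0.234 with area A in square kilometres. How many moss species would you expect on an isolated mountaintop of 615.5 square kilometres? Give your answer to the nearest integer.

237

S = 52.74 × 615.5^0.234
ln S = ln 52.74 + 0.234 × ln 615.5 = 3.9654 + 0.234 × 6.4224 = 5.4682
S = e^5.4682 ≈ 237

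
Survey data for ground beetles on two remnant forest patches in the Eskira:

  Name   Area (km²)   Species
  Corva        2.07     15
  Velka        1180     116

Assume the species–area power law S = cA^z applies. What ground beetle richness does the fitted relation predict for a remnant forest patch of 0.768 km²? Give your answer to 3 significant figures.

10.9

z = ln(116/15) / ln(1180/2.07) = 2.0455 / 6.3457 = 0.3223
c = 15 / 2.07^0.3223 = 15 / 1.264 = 11.86
S₃ = 11.86 × 0.768^0.3223 = 11.86 × 0.9184 ≈ 10.9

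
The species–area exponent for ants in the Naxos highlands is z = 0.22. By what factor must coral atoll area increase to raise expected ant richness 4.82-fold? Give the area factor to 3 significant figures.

(A₂/A₁)^0.22 = 4.82, so A₂/A₁ = 4.82^(1/0.22) = 4.82^4.545
ln(A₂/A₁) = ln 4.82 / 0.22 = 1.5728 / 0.22 = 7.1490
A₂/A₁ = e^7.1490 ≈ 1273

1270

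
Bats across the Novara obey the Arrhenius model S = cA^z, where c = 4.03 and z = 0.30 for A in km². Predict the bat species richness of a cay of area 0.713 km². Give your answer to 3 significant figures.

3.64

S = 4.03 × 0.713^0.3 = 4.03 × 0.9035 ≈ 3.641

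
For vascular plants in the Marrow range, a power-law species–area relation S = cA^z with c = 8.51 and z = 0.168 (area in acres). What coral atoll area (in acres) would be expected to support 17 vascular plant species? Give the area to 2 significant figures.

17 = 8.51 × A^0.168  ⇒  A^0.168 = 17/8.51 = 1.998
ln A = ln(1.998) / 0.168 = 0.6920 / 0.168 = 4.1189
A = e^4.1189 ≈ 61.49 acres

61 acres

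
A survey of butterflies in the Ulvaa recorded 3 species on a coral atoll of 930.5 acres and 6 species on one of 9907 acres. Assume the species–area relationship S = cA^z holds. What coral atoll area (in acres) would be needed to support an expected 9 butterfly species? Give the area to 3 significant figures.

z = ln(6/3) / ln(9907/930.5) = 0.6931 / 2.3653 = 0.2931
c = 3 / 930.5^0.2931 = 3 / 7.413 = 0.4047
A = (9/0.4047)^(1/0.2931) ⇒ ln A = ln(22.24)/0.2931 = 10.5846
A = e^10.5846 ≈ 39521 acres

39500 acres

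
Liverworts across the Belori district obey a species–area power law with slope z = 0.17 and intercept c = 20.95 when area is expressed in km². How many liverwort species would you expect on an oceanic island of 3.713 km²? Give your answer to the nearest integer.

26 species

S = 20.95 × 3.713^0.17 = 20.95 × 1.25 ≈ 26.18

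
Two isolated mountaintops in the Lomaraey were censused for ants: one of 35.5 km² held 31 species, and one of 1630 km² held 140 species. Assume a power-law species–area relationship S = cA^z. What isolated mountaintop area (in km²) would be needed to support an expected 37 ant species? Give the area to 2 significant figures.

56 km²

z = ln(140/31) / ln(1630/35.5) = 1.5077 / 3.8268 = 0.3940
c = 31 / 35.5^0.3940 = 31 / 4.081 = 7.597
A = (37/7.597)^(1/0.3940) ⇒ ln A = ln(4.871)/0.3940 = 4.0186
A = e^4.0186 ≈ 55.62 km²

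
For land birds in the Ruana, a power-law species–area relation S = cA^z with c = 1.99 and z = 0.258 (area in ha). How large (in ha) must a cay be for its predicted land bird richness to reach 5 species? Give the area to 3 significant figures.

5 = 1.99 × A^0.258  ⇒  A^0.258 = 5/1.99 = 2.513
ln A = ln(2.513) / 0.258 = 0.9213 / 0.258 = 3.5709
A = e^3.5709 ≈ 35.55 ha

35.6 ha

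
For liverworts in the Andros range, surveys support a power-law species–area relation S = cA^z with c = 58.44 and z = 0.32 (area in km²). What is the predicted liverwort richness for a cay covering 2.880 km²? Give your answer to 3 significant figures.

82.0

S = 58.44 × 2.88^0.32
ln S = ln 58.44 + 0.32 × ln 2.88 = 4.0680 + 0.32 × 1.0578 = 4.4065
S = e^4.4065 ≈ 81.98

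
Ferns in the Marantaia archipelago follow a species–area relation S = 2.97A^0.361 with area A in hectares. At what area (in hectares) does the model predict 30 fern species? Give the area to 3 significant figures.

30 = 2.97 × A^0.361  ⇒  A^0.361 = 30/2.97 = 10.1
ln A = ln(10.1) / 0.361 = 2.3126 / 0.361 = 6.4062
A = e^6.4062 ≈ 605.6 hectares

606 hectares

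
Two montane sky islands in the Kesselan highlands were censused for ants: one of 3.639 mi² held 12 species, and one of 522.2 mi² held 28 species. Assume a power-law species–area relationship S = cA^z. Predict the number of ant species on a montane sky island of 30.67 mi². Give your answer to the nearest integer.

z = ln(28/12) / ln(522.2/3.639) = 0.8473 / 4.9663 = 0.1706
c = 12 / 3.639^0.1706 = 12 / 1.247 = 9.627
S₃ = 9.627 × 30.67^0.1706 = 9.627 × 1.793 ≈ 17.26

17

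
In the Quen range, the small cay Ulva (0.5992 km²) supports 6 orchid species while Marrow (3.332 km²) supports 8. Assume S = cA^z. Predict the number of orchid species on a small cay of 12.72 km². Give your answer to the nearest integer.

z = ln(8/6) / ln(3.332/0.5992) = 0.2877 / 1.7157 = 0.1677
c = 6 / 0.5992^0.1677 = 6 / 0.9177 = 6.538
S₃ = 6.538 × 12.72^0.1677 = 6.538 × 1.532 ≈ 10.01

10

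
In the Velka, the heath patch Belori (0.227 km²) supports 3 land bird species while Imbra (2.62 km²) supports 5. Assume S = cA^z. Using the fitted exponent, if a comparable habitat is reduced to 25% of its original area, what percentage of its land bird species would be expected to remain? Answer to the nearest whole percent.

75%

z = ln(5/3) / ln(2.62/0.227) = 0.5108 / 2.4460 = 0.2088
S_new/S_old = (A_new/A_old)^z = 0.25^0.2088 = exp(0.2088 × -1.3863) = 0.7486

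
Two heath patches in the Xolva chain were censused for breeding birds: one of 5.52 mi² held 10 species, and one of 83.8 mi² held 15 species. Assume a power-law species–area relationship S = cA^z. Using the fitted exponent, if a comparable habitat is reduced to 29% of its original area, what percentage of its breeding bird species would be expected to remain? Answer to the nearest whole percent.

83%

z = ln(15/10) / ln(83.8/5.52) = 0.4055 / 2.7201 = 0.1491
S_new/S_old = (A_new/A_old)^z = 0.29^0.1491 = exp(0.1491 × -1.2379) = 0.8315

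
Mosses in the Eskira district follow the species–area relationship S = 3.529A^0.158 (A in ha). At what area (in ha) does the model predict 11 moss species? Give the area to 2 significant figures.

1300 ha

11 = 3.529 × A^0.158  ⇒  A^0.158 = 11/3.529 = 3.117
ln A = ln(3.117) / 0.158 = 1.1369 / 0.158 = 7.1954
A = e^7.1954 ≈ 1333 ha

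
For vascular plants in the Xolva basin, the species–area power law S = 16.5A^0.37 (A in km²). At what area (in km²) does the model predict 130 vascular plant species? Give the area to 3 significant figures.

130 = 16.5 × A^0.37  ⇒  A^0.37 = 130/16.5 = 7.879
ln A = ln(7.879) / 0.37 = 2.0642 / 0.37 = 5.5788
A = e^5.5788 ≈ 264.8 km²

265 km²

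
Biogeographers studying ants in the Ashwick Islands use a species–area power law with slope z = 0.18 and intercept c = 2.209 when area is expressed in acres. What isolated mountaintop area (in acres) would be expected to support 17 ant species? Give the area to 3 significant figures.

83900 acres

17 = 2.209 × A^0.18  ⇒  A^0.18 = 17/2.209 = 7.696
ln A = ln(7.696) / 0.18 = 2.0407 / 0.18 = 11.3371
A = e^11.3371 ≈ 83874 acres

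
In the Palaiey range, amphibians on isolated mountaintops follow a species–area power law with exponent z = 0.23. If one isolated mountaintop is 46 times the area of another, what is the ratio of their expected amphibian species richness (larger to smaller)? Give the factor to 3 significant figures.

2.41

S₂/S₁ = (A₂/A₁)^z = 46^0.23
ln(S₂/S₁) = 0.23 × ln 46 = 0.23 × 3.8286 = 0.8806
S₂/S₁ = e^0.8806 ≈ 2.412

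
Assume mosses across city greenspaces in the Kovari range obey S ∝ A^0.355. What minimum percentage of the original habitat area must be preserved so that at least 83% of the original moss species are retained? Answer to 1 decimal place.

Need (A_new/A_old)^0.355 = 0.83, so A_new/A_old = 0.83^(1/0.355) = 0.83^2.817
ln(A_new/A_old) = ln 0.83 / 0.355 = -0.1863 / 0.355 = -0.5249
A_new/A_old = e^-0.5249 ≈ 0.5916

59.2%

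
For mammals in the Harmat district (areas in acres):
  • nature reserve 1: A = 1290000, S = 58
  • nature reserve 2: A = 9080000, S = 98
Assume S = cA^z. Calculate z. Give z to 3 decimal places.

Taking logs: ln S = ln c + z ln A, so z = (ln S₂ − ln S₁)/(ln A₂ − ln A₁).
z = ln(98/58) / ln(9080000/1290000) = ln(1.69) / ln(7.039) = 0.5245 / 1.9514 = 0.2688

0.269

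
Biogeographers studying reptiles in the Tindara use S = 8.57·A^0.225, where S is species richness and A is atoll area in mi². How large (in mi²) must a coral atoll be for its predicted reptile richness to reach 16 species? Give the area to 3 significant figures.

16.0 mi²

16 = 8.57 × A^0.225  ⇒  A^0.225 = 16/8.57 = 1.867
ln A = ln(1.867) / 0.225 = 0.6243 / 0.225 = 2.7748
A = e^2.7748 ≈ 16.03 mi²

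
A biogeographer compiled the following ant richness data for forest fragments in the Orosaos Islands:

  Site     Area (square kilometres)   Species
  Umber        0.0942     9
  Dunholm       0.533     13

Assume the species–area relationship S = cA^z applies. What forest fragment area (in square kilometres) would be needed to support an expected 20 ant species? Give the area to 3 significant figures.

4.06 square kilometres

z = ln(13/9) / ln(0.533/0.0942) = 0.3677 / 1.7331 = 0.2122
c = 9 / 0.0942^0.2122 = 9 / 0.6058 = 14.86
A = (20/14.86)^(1/0.2122) ⇒ ln A = ln(1.346)/0.2122 = 1.4011
A = e^1.4011 ≈ 4.06 square kilometres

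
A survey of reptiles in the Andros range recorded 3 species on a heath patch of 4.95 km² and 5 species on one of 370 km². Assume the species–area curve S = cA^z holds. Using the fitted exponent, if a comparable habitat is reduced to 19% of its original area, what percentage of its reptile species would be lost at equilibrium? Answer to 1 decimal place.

z = ln(5/3) / ln(370/4.95) = 0.5108 / 4.3141 = 0.1184
S_new/S_old = (A_new/A_old)^z = 0.19^0.1184 = exp(0.1184 × -1.6607) = 0.8215
Fraction lost = 1 − 0.8215 = 0.1785

17.9%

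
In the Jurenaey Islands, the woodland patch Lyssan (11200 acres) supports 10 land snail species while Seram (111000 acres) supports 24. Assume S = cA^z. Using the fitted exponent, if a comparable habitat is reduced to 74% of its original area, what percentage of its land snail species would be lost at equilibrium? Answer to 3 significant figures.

z = ln(24/10) / ln(111000/11200) = 0.8755 / 2.2936 = 0.3817
S_new/S_old = (A_new/A_old)^z = 0.74^0.3817 = exp(0.3817 × -0.3011) = 0.8914
Fraction lost = 1 − 0.8914 = 0.1086

10.9%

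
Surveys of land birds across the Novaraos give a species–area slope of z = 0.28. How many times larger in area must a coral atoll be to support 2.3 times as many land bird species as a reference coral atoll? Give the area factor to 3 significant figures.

19.6

(A₂/A₁)^0.28 = 2.3, so A₂/A₁ = 2.3^(1/0.28) = 2.3^3.571
ln(A₂/A₁) = ln 2.3 / 0.28 = 0.8329 / 0.28 = 2.9747
A₂/A₁ = e^2.9747 ≈ 19.58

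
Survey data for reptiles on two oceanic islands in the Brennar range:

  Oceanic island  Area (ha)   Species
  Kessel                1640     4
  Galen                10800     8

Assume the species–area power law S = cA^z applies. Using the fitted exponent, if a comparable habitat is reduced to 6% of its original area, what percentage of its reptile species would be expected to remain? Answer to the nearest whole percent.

z = ln(8/4) / ln(10800/1640) = 0.6931 / 1.8848 = 0.3677
S_new/S_old = (A_new/A_old)^z = 0.06^0.3677 = exp(0.3677 × -2.8134) = 0.3554

36%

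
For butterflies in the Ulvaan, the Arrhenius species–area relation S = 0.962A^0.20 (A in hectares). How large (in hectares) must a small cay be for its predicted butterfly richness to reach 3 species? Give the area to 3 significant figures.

3 = 0.962 × A^0.2  ⇒  A^0.2 = 3/0.962 = 3.119
ln A = ln(3.119) / 0.2 = 1.1374 / 0.2 = 5.6868
A = e^5.6868 ≈ 294.9 hectares

295 hectares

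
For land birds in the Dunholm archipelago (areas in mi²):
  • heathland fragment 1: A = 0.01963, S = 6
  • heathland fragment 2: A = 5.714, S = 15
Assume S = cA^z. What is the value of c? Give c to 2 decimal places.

11.32

z = ln(S₂/S₁) / ln(A₂/A₁) = ln(15/6) / ln(5.714/0.01963) = 0.9163 / 5.6736 = 0.1615
c = S₁ / A₁^z = 6 / 0.01963^0.1615 = 6 / 0.53 = 11.32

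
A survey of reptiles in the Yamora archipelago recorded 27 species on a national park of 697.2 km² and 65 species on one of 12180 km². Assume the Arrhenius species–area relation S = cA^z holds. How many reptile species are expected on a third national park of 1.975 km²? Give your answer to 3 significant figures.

z = ln(65/27) / ln(12180/697.2) = 0.8786 / 2.8605 = 0.3071
c = 27 / 697.2^0.3071 = 27 / 7.47 = 3.615
S₃ = 3.615 × 1.975^0.3071 = 3.615 × 1.232 ≈ 4.455

4.46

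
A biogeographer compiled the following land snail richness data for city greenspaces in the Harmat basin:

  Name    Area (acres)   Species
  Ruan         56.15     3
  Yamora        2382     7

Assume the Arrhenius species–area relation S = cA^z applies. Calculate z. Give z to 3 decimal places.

0.226

Taking logs: ln S = ln c + z ln A, so z = (ln S₂ − ln S₁)/(ln A₂ − ln A₁).
z = ln(7/3) / ln(2382/56.15) = ln(2.333) / ln(42.42) = 0.8473 / 3.7477 = 0.2261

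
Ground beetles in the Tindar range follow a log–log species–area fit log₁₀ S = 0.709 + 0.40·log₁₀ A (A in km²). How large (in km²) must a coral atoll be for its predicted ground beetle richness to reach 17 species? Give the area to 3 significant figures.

17 = 5.117 × A^0.4  ⇒  A^0.4 = 17/5.117 = 3.322
ln A = ln(3.322) / 0.4 = 1.2007 / 0.4 = 3.0017
A = e^3.0017 ≈ 20.12 km²

20.1 km²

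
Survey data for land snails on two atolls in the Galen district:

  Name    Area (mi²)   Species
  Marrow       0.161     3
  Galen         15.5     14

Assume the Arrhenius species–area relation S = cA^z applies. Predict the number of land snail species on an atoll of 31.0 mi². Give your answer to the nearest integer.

z = ln(14/3) / ln(15.5/0.161) = 1.5404 / 4.5672 = 0.3373
c = 3 / 0.161^0.3373 = 3 / 0.5401 = 5.555
S₃ = 5.555 × 31^0.3373 = 5.555 × 3.184 ≈ 17.69

18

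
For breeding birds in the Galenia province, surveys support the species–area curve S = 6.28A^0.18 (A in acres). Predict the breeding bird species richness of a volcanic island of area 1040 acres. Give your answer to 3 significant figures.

S = 6.28 × 1040^0.18
ln S = ln 6.28 + 0.18 × ln 1040 = 1.8374 + 0.18 × 6.9470 = 3.0878
S = e^3.0878 ≈ 21.93

21.9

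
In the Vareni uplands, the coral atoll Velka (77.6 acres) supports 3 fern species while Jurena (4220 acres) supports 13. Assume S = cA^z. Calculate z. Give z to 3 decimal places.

Taking logs: ln S = ln c + z ln A, so z = (ln S₂ − ln S₁)/(ln A₂ − ln A₁).
z = ln(13/3) / ln(4220/77.6) = ln(4.333) / ln(54.38) = 1.4663 / 3.9960 = 0.3669

0.367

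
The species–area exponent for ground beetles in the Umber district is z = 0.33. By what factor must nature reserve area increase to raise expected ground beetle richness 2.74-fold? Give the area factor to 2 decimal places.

21.21

(A₂/A₁)^0.33 = 2.74, so A₂/A₁ = 2.74^(1/0.33) = 2.74^3.03
ln(A₂/A₁) = ln 2.74 / 0.33 = 1.0080 / 0.33 = 3.0544
A₂/A₁ = e^3.0544 ≈ 21.21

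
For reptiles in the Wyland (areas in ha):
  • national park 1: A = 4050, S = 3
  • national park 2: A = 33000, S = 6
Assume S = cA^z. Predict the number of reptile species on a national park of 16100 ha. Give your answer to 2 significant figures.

4.7

z = ln(6/3) / ln(33000/4050) = 0.6931 / 2.0978 = 0.3304
c = 3 / 4050^0.3304 = 3 / 15.56 = 0.1928
S₃ = 0.1928 × 16100^0.3304 = 0.1928 × 24.55 ≈ 4.733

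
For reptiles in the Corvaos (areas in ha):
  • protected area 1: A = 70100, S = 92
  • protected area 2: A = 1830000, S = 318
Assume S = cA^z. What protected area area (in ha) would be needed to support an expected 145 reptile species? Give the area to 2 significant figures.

230000 ha

z = ln(318/92) / ln(1830000/70100) = 1.2403 / 3.2621 = 0.3802
c = 92 / 70100^0.3802 = 92 / 69.56 = 1.323
A = (145/1.323)^(1/0.3802) ⇒ ln A = ln(109.6)/0.3802 = 12.3543
A = e^12.3543 ≈ 231950 ha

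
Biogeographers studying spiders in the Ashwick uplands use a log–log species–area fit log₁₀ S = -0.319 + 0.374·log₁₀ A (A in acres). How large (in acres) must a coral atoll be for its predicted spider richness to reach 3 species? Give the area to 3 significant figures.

3 = 0.4797 × A^0.374  ⇒  A^0.374 = 3/0.4797 = 6.253
ln A = ln(6.253) / 0.374 = 1.8331 / 0.374 = 4.9014
A = e^4.9014 ≈ 134.5 acres

134 acres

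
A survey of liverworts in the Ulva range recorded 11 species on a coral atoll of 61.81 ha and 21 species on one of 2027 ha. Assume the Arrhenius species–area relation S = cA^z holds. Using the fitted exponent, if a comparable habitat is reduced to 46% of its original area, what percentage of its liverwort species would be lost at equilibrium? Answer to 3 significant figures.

z = ln(21/11) / ln(2027/61.81) = 0.6466 / 3.4902 = 0.1853
S_new/S_old = (A_new/A_old)^z = 0.46^0.1853 = exp(0.1853 × -0.7765) = 0.866
Fraction lost = 1 − 0.866 = 0.134

13.4%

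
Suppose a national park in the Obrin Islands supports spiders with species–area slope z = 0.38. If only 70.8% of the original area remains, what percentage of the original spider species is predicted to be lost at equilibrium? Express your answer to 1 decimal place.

12.3%

S_new/S_old = (A_new/A_old)^z = 0.708^0.38
= exp(0.38 × ln 0.708) = exp(0.38 × -0.3453) = exp(-0.1312) ≈ 0.877
Fraction lost = 1 − 0.877 = 0.123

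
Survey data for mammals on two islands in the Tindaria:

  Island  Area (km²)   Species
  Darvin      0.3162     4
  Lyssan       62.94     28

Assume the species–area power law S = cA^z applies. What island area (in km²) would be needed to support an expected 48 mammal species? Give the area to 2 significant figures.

270 km²

z = ln(28/4) / ln(62.94/0.3162) = 1.9459 / 5.2936 = 0.3676
c = 4 / 0.3162^0.3676 = 4 / 0.6549 = 6.108
A = (48/6.108)^(1/0.3676) ⇒ ln A = ln(7.859)/0.3676 = 5.6084
A = e^5.6084 ≈ 272.7 km²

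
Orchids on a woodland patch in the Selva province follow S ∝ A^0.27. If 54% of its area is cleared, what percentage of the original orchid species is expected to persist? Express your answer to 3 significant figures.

S_new/S_old = (A_new/A_old)^z = 0.46^0.27
= exp(0.27 × ln 0.46) = exp(0.27 × -0.7765) = exp(-0.2097) ≈ 0.8109

81.1%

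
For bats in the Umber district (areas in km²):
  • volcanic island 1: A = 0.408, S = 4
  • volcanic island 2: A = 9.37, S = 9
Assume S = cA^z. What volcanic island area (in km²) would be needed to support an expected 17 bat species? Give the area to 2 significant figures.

110 km²

z = ln(9/4) / ln(9.37/0.408) = 0.8109 / 3.1340 = 0.2588
c = 4 / 0.408^0.2588 = 4 / 0.793 = 5.044
A = (17/5.044)^(1/0.2588) ⇒ ln A = ln(3.37)/0.2588 = 4.6954
A = e^4.6954 ≈ 109.4 km²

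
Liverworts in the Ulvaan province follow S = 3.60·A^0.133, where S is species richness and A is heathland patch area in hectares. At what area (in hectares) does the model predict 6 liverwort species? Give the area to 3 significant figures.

6 = 3.6 × A^0.133  ⇒  A^0.133 = 6/3.6 = 1.667
ln A = ln(1.667) / 0.133 = 0.5108 / 0.133 = 3.8408
A = e^3.8408 ≈ 46.56 hectares

46.6 hectares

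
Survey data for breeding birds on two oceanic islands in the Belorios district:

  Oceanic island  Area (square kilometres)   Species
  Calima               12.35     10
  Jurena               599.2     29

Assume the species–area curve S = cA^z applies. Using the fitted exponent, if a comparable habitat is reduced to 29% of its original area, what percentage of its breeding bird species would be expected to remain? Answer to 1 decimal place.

71.2%

z = ln(29/10) / ln(599.2/12.35) = 1.0647 / 3.8819 = 0.2743
S_new/S_old = (A_new/A_old)^z = 0.29^0.2743 = exp(0.2743 × -1.2379) = 0.7121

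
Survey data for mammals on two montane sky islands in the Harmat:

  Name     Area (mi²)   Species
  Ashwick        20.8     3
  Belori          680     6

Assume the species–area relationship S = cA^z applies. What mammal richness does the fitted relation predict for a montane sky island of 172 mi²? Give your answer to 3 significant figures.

z = ln(6/3) / ln(680/20.8) = 0.6931 / 3.4871 = 0.1988
c = 3 / 20.8^0.1988 = 3 / 1.828 = 1.641
S₃ = 1.641 × 172^0.1988 = 1.641 × 2.782 ≈ 4.565

4.57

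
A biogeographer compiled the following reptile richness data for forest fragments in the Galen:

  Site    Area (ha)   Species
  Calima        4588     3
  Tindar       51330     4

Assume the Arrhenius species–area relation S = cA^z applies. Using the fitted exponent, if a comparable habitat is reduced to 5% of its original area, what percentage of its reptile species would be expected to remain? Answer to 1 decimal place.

70.0%

z = ln(4/3) / ln(51330/4588) = 0.2877 / 2.4148 = 0.1191
S_new/S_old = (A_new/A_old)^z = 0.05^0.1191 = exp(0.1191 × -2.9957) = 0.6999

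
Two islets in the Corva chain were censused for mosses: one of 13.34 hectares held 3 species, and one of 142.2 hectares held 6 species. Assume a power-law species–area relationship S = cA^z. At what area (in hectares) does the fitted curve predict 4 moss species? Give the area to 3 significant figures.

z = ln(6/3) / ln(142.2/13.34) = 0.6931 / 2.3665 = 0.2929
c = 3 / 13.34^0.2929 = 3 / 2.136 = 1.405
A = (4/1.405)^(1/0.2929) ⇒ ln A = ln(2.848)/0.2929 = 3.5729
A = e^3.5729 ≈ 35.62 hectares

35.6 hectares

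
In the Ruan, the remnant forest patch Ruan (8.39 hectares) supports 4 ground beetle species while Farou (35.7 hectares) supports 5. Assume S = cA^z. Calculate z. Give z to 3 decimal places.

Taking logs: ln S = ln c + z ln A, so z = (ln S₂ − ln S₁)/(ln A₂ − ln A₁).
z = ln(5/4) / ln(35.7/8.39) = ln(1.25) / ln(4.255) = 0.2231 / 1.4481 = 0.1541

0.154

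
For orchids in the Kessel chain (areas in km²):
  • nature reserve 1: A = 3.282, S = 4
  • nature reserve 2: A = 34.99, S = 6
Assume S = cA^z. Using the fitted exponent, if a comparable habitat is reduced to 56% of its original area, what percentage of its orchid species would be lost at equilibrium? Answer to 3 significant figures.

z = ln(6/4) / ln(34.99/3.282) = 0.4055 / 2.3666 = 0.1713
S_new/S_old = (A_new/A_old)^z = 0.56^0.1713 = exp(0.1713 × -0.5798) = 0.9054
Fraction lost = 1 − 0.9054 = 0.09456

9.46%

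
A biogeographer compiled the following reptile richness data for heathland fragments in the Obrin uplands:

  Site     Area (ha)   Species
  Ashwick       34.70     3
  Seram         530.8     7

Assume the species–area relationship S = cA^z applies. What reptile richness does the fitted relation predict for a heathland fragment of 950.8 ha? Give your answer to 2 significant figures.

8.4

z = ln(7/3) / ln(530.8/34.7) = 0.8473 / 2.7276 = 0.3106
c = 3 / 34.7^0.3106 = 3 / 3.009 = 0.9969
S₃ = 0.9969 × 950.8^0.3106 = 0.9969 × 8.416 ≈ 8.39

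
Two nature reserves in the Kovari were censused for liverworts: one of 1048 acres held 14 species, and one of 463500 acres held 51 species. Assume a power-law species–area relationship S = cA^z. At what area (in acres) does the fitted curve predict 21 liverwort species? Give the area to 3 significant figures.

7080 acres

z = ln(51/14) / ln(463500/1048) = 1.2928 / 6.0919 = 0.2122
c = 14 / 1048^0.2122 = 14 / 4.375 = 3.2
A = (21/3.2)^(1/0.2122) ⇒ ln A = ln(6.562)/0.2122 = 8.8653
A = e^8.8653 ≈ 7082 acres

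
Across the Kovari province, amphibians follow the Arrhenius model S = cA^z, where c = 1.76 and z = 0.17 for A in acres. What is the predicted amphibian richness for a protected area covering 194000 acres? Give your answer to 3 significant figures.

S = 1.76 × 194000^0.17
ln S = ln 1.76 + 0.17 × ln 194000 = 0.5653 + 0.17 × 12.1756 = 2.6352
S = e^2.6352 ≈ 13.95

13.9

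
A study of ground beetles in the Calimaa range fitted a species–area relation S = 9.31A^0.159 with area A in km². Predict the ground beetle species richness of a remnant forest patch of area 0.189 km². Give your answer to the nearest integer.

7 species

S = 9.31 × 0.189^0.159 = 9.31 × 0.7673 ≈ 7.143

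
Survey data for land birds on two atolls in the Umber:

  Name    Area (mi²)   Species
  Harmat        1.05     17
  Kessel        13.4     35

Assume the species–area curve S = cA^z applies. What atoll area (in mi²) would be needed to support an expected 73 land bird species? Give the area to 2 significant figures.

z = ln(35/17) / ln(13.4/1.05) = 0.7221 / 2.5465 = 0.2836
c = 17 / 1.05^0.2836 = 17 / 1.014 = 16.77
A = (73/16.77)^(1/0.2836) ⇒ ln A = ln(4.354)/0.2836 = 5.1875
A = e^5.1875 ≈ 179 mi²

180 mi²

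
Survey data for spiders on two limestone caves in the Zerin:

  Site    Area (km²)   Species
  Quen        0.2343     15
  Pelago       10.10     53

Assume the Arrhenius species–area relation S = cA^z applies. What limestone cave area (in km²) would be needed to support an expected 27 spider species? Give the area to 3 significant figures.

z = ln(53/15) / ln(10.1/0.2343) = 1.2622 / 3.7637 = 0.3354
c = 15 / 0.2343^0.3354 = 15 / 0.6147 = 24.4
A = (27/24.4)^(1/0.3354) ⇒ ln A = ln(1.106)/0.3354 = 0.3015
A = e^0.3015 ≈ 1.352 km²

1.35 km²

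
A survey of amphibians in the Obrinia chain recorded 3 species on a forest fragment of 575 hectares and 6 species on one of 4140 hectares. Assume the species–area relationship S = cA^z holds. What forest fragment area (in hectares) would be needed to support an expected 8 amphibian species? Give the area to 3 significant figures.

z = ln(6/3) / ln(4140/575) = 0.6931 / 1.9741 = 0.3511
c = 3 / 575^0.3511 = 3 / 9.311 = 0.3222
A = (8/0.3222)^(1/0.3511) ⇒ ln A = ln(24.83)/0.3511 = 9.1478
A = e^9.1478 ≈ 9393 hectares

9390 hectares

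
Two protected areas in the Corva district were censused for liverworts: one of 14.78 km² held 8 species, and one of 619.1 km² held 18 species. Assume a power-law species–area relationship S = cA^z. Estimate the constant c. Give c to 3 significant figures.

z = ln(S₂/S₁) / ln(A₂/A₁) = ln(18/8) / ln(619.1/14.78) = 0.8109 / 3.7350 = 0.2171
c = S₁ / A₁^z = 8 / 14.78^0.2171 = 8 / 1.795 = 4.458

4.46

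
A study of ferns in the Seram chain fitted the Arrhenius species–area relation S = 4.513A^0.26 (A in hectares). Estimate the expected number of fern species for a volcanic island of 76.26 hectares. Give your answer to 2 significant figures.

S = 4.513 × 76.26^0.26 = 4.513 × 3.086 ≈ 13.93

14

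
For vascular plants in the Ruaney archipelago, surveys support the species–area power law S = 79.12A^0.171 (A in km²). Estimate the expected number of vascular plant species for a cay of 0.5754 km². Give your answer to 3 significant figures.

S = 79.12 × 0.5754^0.171
ln S = ln 79.12 + 0.171 × ln 0.5754 = 4.3710 + 0.171 × -0.5527 = 4.2765
S = e^4.2765 ≈ 71.98

72.0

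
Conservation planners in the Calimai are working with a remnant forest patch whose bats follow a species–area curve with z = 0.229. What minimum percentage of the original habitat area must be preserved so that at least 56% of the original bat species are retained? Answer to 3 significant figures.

7.95%

Need (A_new/A_old)^0.229 = 0.56, so A_new/A_old = 0.56^(1/0.229) = 0.56^4.367
ln(A_new/A_old) = ln 0.56 / 0.229 = -0.5798 / 0.229 = -2.5320
A_new/A_old = e^-2.5320 ≈ 0.0795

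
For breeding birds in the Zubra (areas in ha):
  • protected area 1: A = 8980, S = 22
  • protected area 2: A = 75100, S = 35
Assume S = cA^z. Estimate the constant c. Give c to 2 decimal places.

z = ln(S₂/S₁) / ln(A₂/A₁) = ln(35/22) / ln(75100/8980) = 0.4643 / 2.1238 = 0.2186
c = S₁ / A₁^z = 22 / 8980^0.2186 = 22 / 7.316 = 3.007

3.01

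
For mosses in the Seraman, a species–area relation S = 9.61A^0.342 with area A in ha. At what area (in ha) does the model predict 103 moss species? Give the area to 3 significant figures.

103 = 9.61 × A^0.342  ⇒  A^0.342 = 103/9.61 = 10.72
ln A = ln(10.72) / 0.342 = 2.3719 / 0.342 = 6.9355
A = e^6.9355 ≈ 1028 ha

1030 ha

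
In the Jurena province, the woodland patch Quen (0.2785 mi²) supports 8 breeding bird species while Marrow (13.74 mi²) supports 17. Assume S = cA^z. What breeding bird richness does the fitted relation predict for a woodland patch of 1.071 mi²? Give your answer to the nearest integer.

10

z = ln(17/8) / ln(13.74/0.2785) = 0.7538 / 3.8986 = 0.1933
c = 8 / 0.2785^0.1933 = 8 / 0.781 = 10.24
S₃ = 10.24 × 1.071^0.1933 = 10.24 × 1.013 ≈ 10.38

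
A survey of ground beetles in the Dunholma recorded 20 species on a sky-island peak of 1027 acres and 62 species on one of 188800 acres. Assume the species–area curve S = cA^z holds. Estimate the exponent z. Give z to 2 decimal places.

Taking logs: ln S = ln c + z ln A, so z = (ln S₂ − ln S₁)/(ln A₂ − ln A₁).
z = ln(62/20) / ln(188800/1027) = ln(3.1) / ln(183.8) = 1.1314 / 5.2140 = 0.2170

0.22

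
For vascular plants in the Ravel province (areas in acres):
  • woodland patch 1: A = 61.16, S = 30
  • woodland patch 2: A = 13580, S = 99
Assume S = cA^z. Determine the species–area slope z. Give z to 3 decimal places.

0.221

Taking logs: ln S = ln c + z ln A, so z = (ln S₂ − ln S₁)/(ln A₂ − ln A₁).
z = ln(99/30) / ln(13580/61.16) = ln(3.3) / ln(222) = 1.1939 / 5.4029 = 0.2210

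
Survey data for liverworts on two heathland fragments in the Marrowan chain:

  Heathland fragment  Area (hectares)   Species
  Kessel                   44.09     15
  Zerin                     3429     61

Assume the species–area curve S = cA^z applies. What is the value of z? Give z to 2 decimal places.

0.32

Taking logs: ln S = ln c + z ln A, so z = (ln S₂ − ln S₁)/(ln A₂ − ln A₁).
z = ln(61/15) / ln(3429/44.09) = ln(4.067) / ln(77.77) = 1.4028 / 4.3538 = 0.3222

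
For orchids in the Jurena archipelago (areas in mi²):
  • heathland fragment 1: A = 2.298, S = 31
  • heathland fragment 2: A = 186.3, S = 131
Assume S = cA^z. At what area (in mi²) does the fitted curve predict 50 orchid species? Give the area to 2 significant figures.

9.9 mi²

z = ln(131/31) / ln(186.3/2.298) = 1.4412 / 4.3953 = 0.3279
c = 31 / 2.298^0.3279 = 31 / 1.314 = 23.6
A = (50/23.6)^(1/0.3279) ⇒ ln A = ln(2.119)/0.3279 = 2.2899
A = e^2.2899 ≈ 9.874 mi²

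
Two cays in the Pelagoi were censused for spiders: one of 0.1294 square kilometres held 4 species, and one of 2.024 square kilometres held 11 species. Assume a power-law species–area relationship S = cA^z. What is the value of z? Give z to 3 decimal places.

0.368

Taking logs: ln S = ln c + z ln A, so z = (ln S₂ − ln S₁)/(ln A₂ − ln A₁).
z = ln(11/4) / ln(2.024/0.1294) = ln(2.75) / ln(15.64) = 1.0116 / 2.7499 = 0.3679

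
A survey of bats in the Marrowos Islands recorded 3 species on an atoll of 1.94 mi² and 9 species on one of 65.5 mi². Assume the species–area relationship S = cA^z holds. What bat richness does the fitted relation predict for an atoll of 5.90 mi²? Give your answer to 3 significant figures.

z = ln(9/3) / ln(65.5/1.94) = 1.0986 / 3.5194 = 0.3122
c = 3 / 1.94^0.3122 = 3 / 1.23 = 2.439
S₃ = 2.439 × 5.9^0.3122 = 2.439 × 1.74 ≈ 4.245

4.25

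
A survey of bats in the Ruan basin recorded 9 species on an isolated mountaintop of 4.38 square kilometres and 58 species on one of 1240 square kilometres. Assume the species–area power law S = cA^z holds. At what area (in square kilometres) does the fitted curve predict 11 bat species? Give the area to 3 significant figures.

z = ln(58/9) / ln(1240/4.38) = 1.8632 / 5.6458 = 0.3300
c = 9 / 4.38^0.3300 = 9 / 1.628 = 5.528
A = (11/5.528)^(1/0.3300) ⇒ ln A = ln(1.99)/0.3300 = 2.0851
A = e^2.0851 ≈ 8.045 square kilometres

8.05 square kilometres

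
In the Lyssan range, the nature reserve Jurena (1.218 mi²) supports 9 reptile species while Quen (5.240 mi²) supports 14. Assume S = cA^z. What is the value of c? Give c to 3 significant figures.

8.48

z = ln(S₂/S₁) / ln(A₂/A₁) = ln(14/9) / ln(5.24/1.218) = 0.4418 / 1.4591 = 0.3028
c = S₁ / A₁^z = 9 / 1.218^0.3028 = 9 / 1.062 = 8.478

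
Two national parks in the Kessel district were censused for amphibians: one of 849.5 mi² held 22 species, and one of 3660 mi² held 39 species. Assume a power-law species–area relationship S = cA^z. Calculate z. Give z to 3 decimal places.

Taking logs: ln S = ln c + z ln A, so z = (ln S₂ − ln S₁)/(ln A₂ − ln A₁).
z = ln(39/22) / ln(3660/849.5) = ln(1.773) / ln(4.308) = 0.5725 / 1.4606 = 0.3920

0.392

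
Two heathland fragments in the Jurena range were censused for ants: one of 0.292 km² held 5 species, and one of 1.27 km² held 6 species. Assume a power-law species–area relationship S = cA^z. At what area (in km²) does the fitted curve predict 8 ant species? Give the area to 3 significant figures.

z = ln(6/5) / ln(1.27/0.292) = 0.1823 / 1.4700 = 0.1240
c = 5 / 0.292^0.1240 = 5 / 0.8584 = 5.825
A = (8/5.825)^(1/0.1240) ⇒ ln A = ln(1.373)/0.1240 = 2.5585
A = e^2.5585 ≈ 12.92 km²

12.9 km²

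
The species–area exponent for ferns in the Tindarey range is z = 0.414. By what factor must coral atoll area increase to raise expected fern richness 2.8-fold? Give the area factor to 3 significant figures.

(A₂/A₁)^0.414 = 2.8, so A₂/A₁ = 2.8^(1/0.414) = 2.8^2.415
ln(A₂/A₁) = ln 2.8 / 0.414 = 1.0296 / 0.414 = 2.4870
A₂/A₁ = e^2.4870 ≈ 12.03

12.0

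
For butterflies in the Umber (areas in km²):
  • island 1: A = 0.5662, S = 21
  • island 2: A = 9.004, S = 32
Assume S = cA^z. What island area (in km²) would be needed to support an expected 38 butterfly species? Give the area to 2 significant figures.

z = ln(32/21) / ln(9.004/0.5662) = 0.4212 / 2.7665 = 0.1523
c = 21 / 0.5662^0.1523 = 21 / 0.917 = 22.9
A = (38/22.9)^(1/0.1523) ⇒ ln A = ln(1.659)/0.1523 = 3.3264
A = e^3.3264 ≈ 27.84 km²

28 km²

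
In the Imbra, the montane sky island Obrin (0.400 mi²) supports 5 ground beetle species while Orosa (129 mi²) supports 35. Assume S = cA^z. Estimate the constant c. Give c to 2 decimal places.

z = ln(S₂/S₁) / ln(A₂/A₁) = ln(35/5) / ln(129/0.4) = 1.9459 / 5.7761 = 0.3369
c = S₁ / A₁^z = 5 / 0.4^0.3369 = 5 / 0.7344 = 6.808

6.81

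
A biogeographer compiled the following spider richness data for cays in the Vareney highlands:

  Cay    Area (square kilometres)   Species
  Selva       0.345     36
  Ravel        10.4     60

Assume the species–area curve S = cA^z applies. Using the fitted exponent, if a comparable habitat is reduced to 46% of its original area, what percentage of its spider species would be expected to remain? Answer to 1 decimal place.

89.0%

z = ln(60/36) / ln(10.4/0.345) = 0.5108 / 3.4060 = 0.1500
S_new/S_old = (A_new/A_old)^z = 0.46^0.1500 = exp(0.1500 × -0.7765) = 0.8901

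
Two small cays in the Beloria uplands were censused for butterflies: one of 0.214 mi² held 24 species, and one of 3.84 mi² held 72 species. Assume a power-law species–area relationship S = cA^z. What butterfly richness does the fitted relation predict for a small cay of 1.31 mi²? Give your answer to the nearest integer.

48

z = ln(72/24) / ln(3.84/0.214) = 1.0986 / 2.8873 = 0.3805
c = 24 / 0.214^0.3805 = 24 / 0.5562 = 43.15
S₃ = 43.15 × 1.31^0.3805 = 43.15 × 1.108 ≈ 47.82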